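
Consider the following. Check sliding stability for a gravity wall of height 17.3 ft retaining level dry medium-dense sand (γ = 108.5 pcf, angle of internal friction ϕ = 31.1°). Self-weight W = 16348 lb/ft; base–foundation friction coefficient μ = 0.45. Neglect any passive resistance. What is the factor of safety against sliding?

K_a = tan²(45° − 31.1°/2) = 0.3188.
P_a = ½K_aγH² = 0.5×0.3188×108.5×17.3² = 5176 lb/ft, acting at H/3 = 5.767 ft above the base.
FS_sliding = μW / P_a = 0.45×16348 / 5176 = 1.421.

1.42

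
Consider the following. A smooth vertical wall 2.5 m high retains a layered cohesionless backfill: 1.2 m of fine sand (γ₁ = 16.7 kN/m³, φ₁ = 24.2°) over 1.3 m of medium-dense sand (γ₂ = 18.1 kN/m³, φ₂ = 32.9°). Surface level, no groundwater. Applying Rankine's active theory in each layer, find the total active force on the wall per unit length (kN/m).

K_a1 = tan²(45°−24.2°/2) = 0.4185; K_a2 = tan²(45°−32.9°/2) = 0.2960.
Layer 1: σ at base = K_a1 γ₁ h₁ = 8.387 kPa; P₁ = ½×8.387×1.2 = 5.032.
Layer 2: σ_v at top = γ₁h₁ = 20.04; σ_h top = K_a2×20.04 = 5.932; σ_h base = K_a2×(20.04+18.1×1.3) = 12.90.
P₂ = ½(5.932+12.90)×1.3 = 12.24. Total P_a = 5.032+12.24 = 17.27 kN/m.

17.3 kN/m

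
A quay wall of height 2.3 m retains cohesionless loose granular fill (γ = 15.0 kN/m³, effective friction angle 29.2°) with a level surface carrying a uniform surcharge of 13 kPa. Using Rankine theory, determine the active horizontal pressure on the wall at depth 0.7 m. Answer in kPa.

K_a = (1 − sin φ)/(1 + sin φ) = 0.3442.
σ_v = γz + q = 15.0 × 0.7 + 13 = 23.50 kPa.
σ_h = K_a σ_v = 0.3442 × 23.50 = 8.089 kPa.

8.09 kPa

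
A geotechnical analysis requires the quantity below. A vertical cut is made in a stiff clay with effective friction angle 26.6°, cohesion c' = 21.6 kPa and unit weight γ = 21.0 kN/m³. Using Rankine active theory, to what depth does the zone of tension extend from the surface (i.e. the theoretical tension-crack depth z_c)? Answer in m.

3.33 m

K_a = tan²(45° − 26.6°/2) = 0.3814; √K_a = 0.6176.
The active pressure is zero where K_a γ z = 2c√K_a, so z_c = 2c/(γ√K_a) = 2×21.6/(21.0×0.6176) = 3.331 m.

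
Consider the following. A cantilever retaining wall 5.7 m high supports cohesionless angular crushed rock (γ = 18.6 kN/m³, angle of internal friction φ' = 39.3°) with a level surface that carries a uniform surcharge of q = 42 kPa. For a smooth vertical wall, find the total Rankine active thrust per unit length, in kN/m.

122 kN/m

K_a = tan²(45° − φ/2) = 0.2245.
Soil triangle: ½ K_a γ H² = 0.5×0.2245×18.6×5.7² = 67.82 kN/m.
Surcharge rectangle: K_a q H = 0.2245×42×5.7 = 53.73 kN/m.
Total = 67.82 + 53.73 = 121.6 kN/m.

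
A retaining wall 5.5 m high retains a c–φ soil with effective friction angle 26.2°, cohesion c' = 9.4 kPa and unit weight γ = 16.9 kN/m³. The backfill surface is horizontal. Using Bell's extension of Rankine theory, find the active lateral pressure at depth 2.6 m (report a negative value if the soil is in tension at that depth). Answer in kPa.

5.32 kPa

K_a = (1 − sin φ)/(1 + sin φ) = 0.3874.
σ_a = K_a γ z − 2c√K_a = 0.3874×16.9×2.6 − 2×9.4×0.6224 = 5.322 kPa.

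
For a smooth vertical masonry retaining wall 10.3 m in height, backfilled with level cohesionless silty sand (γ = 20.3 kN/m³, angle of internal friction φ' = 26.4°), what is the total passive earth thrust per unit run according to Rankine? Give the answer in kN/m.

2800 kN/m

K_p = tan²(45° + φ/2) = 2.601.
P_p = ½ K_p γ H² = 0.5 × 2.601 × 20.3 × 10.3² = 2801 kN/m.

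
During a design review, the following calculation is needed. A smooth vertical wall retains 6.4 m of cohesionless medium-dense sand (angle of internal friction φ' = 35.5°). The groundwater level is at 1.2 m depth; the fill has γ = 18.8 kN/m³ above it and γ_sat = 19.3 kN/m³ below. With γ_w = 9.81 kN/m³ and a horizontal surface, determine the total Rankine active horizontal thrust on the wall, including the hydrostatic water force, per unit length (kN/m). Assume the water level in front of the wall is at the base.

201 kN/m

K_a = tan²(45° − φ/2) = 0.2653.
γ' = 19.3 − 9.81 = 9.490 kN/m³. Depth below WT = 5.2 m.
σ'_h at WT = K_a γ d_w = 5.984 kPa; at base = 5.984 + K_a γ' × 5.2 = 19.07 kPa.
P₁ (0–1.2 m) = ½×5.984×1.2 = 3.591. P₂ (1.2–6.4 m) = ½(5.984+19.07)×5.2 = 65.15.
P_w = ½ γ_w h₂² = 0.5×9.81×5.2² = 132.6. Total = 3.591+65.15+132.6 = 201.4 kN/m.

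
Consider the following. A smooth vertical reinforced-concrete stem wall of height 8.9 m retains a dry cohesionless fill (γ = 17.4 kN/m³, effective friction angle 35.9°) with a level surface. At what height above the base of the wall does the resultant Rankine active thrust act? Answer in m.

2.97 m

K_a = 0.2607.
The pressure distribution is triangular, so the resultant acts at H/3 above the base = 8.9/3 = 2.967 m.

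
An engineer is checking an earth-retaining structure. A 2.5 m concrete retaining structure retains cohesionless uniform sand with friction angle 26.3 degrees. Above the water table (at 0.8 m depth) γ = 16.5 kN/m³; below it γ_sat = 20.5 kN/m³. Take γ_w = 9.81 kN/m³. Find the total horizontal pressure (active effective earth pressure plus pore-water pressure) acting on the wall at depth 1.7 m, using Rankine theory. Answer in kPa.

17.6 kPa

K_a = (1 − sin φ)/(1 + sin φ) = 0.3859.
γ' = 20.5 − 9.81 = 10.69 kN/m³.
Effective vertical stress at 1.7 m: σ'_v = 16.5×0.8 + 10.69×0.900 = 22.82 kPa.
σ'_h = K_a σ'_v = 0.3859 × 22.82 = 8.807 kPa; u = γ_w × 0.900 = 8.829 kPa.
Total σ_h = 8.807 + 8.829 = 17.64 kPa.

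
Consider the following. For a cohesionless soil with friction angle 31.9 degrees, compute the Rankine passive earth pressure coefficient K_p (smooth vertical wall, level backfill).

K_p = (1 + sin φ)/(1 − sin φ) = tan²(45° + 31.9°/2) = 3.241.

3.24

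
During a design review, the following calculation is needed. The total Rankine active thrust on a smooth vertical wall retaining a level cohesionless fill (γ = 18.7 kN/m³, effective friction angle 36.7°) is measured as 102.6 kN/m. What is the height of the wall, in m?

K_a = 0.2519. P_a = ½ K_a γ H² ⇒ H = √(2P_a/(K_a γ)).
H = √(2×102.6/(0.2519×18.7)) = 6.601 m.

6.60 m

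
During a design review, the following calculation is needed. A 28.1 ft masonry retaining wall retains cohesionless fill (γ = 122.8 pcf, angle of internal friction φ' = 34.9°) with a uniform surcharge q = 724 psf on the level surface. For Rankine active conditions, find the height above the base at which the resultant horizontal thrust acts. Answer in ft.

10.8 ft

K_a = 0.2721.
Triangular part P₁ = ½K_aγH² = 13190 at H/3 = 9.367 ft; rectangular part P₂ = K_a q H = 5537 at H/2 = 14.05 ft.
ȳ = (P₁·9.367 + P₂·14.05)/(P₁+P₂) = 10.75 ft.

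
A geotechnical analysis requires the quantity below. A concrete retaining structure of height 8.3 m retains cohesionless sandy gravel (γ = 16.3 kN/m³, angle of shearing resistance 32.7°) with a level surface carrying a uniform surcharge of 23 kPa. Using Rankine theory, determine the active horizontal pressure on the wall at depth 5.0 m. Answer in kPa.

31.2 kPa

K_a = (1 − sin φ)/(1 + sin φ) = 0.2985.
σ_v = γz + q = 16.3 × 5.0 + 23 = 104.5 kPa.
σ_h = K_a σ_v = 0.2985 × 104.5 = 31.19 kPa.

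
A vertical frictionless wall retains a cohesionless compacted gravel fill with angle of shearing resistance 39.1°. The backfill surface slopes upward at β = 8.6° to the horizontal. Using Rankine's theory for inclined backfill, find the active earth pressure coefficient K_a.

0.232

K_a = cos β · (cos β − √(cos²β − cos²φ)) / (cos β + √(cos²β − cos²φ)).
cos β = 0.9888, cos φ = 0.7760, √(cos²β − cos²φ) = 0.6127.
K_a = 0.9888 × (0.9888 − 0.6127)/(0.9888 + 0.6127) = 0.2322.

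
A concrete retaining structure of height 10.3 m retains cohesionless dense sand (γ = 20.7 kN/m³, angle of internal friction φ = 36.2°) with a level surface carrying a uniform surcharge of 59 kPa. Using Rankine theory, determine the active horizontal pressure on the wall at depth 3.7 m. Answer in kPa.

34.9 kPa

K_a = (1 − sin φ)/(1 + sin φ) = 0.2574.
σ_v = γz + q = 20.7 × 3.7 + 59 = 135.6 kPa.
σ_h = K_a σ_v = 0.2574 × 135.6 = 34.90 kPa.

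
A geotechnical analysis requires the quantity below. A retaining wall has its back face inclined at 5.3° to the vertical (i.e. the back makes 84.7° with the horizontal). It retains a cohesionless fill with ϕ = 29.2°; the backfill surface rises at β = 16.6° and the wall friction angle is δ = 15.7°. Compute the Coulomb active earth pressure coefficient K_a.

0.454

K_a = sin²(α+φ) / [sin²α · sin(α−δ) · (1 + √{sin(φ+δ)sin(φ−β) / (sin(α−δ)sin(α+β))})²].
With α = 84.7°, φ = 29.2°, δ = 15.7°, β = 16.6°: K_a = 0.4541.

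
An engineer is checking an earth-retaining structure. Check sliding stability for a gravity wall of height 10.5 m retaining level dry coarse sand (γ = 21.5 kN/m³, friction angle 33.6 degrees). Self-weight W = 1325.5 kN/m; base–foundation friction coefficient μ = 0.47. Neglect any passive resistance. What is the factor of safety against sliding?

K_a = tan²(45° − 33.6°/2) = 0.2875.
P_a = ½K_aγH² = 0.5×0.2875×21.5×10.5² = 340.7 kN/m, acting at H/3 = 3.500 m above the base.
FS_sliding = μW / P_a = 0.47×1325.5 / 340.7 = 1.828.

1.83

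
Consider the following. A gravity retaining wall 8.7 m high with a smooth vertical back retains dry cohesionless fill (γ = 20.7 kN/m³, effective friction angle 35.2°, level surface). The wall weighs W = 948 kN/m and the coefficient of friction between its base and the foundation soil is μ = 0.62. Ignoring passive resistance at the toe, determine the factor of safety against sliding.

2.79

K_a = tan²(45° − 35.2°/2) = 0.2687.
P_a = ½K_aγH² = 0.5×0.2687×20.7×8.7² = 210.5 kN/m, acting at H/3 = 2.900 m above the base.
FS_sliding = μW / P_a = 0.62×948 / 210.5 = 2.792.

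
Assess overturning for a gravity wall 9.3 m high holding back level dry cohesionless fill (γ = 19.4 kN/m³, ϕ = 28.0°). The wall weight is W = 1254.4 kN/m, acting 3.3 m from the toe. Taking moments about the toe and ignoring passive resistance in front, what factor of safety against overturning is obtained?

4.41

K_a = tan²(45° − 28.0°/2) = 0.3610.
P_a = ½K_aγH² = 0.5×0.3610×19.4×9.3² = 302.9 kN/m, acting at H/3 = 3.100 m above the base.
Overturning moment M_o = P_a × H/3 = 302.9 × 3.100 = 939.0.
Resisting moment M_r = W × 3.3 = 1254.4 × 3.3 = 4140.
FS_overturning = M_r/M_o = 4140/939.0 = 4.409.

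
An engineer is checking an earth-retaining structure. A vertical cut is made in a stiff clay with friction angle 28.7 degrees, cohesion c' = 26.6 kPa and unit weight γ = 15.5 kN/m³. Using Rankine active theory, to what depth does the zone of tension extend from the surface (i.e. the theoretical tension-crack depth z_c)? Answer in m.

5.79 m

K_a = tan²(45° − 28.7°/2) = 0.3511; √K_a = 0.5926.
The active pressure is zero where K_a γ z = 2c√K_a, so z_c = 2c/(γ√K_a) = 2×26.6/(15.5×0.5926) = 5.792 m.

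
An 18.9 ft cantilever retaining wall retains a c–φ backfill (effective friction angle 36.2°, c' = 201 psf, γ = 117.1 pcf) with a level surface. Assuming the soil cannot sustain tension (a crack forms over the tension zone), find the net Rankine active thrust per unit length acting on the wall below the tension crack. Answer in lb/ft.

K_a = 0.2574; √K_a = 0.5073.
Tension-crack depth z_c = 2c/(γ√K_a) = 2×201/(117.1×0.5073) = 6.767 ft.
σ_a at base = K_a γ H − 2c√K_a = 0.2574×117.1×18.9 − 2×201×0.5073 = 365.7 psf.
P_a = ½ × 365.7 × (H − z_c) = 0.5×365.7×12.13 = 2219 lb/ft.

2220 lb/ft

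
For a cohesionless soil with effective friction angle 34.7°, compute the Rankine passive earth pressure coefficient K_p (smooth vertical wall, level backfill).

3.64

K_p = (1 + sin φ)/(1 − sin φ) = tan²(45° + 34.7°/2) = 3.643.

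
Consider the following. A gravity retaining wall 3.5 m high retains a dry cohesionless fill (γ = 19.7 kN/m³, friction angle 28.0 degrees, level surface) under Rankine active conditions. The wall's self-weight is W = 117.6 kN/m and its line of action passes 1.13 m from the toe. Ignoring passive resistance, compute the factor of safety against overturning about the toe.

2.61

K_a = tan²(45° − 28.0°/2) = 0.3610.
P_a = ½K_aγH² = 0.5×0.3610×19.7×3.5² = 43.56 kN/m, acting at H/3 = 1.167 m above the base.
Overturning moment M_o = P_a × H/3 = 43.56 × 1.167 = 50.82.
Resisting moment M_r = W × 1.13 = 117.6 × 1.13 = 132.9.
FS_overturning = M_r/M_o = 132.9/50.82 = 2.615.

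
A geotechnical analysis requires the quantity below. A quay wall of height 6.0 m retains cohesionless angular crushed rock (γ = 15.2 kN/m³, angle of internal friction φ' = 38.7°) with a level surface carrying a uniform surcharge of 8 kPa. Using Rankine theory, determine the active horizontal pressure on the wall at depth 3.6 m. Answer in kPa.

K_a = (1 − sin φ)/(1 + sin φ) = 0.2306.
σ_v = γz + q = 15.2 × 3.6 + 8 = 62.72 kPa.
σ_h = K_a σ_v = 0.2306 × 62.72 = 14.46 kPa.

14.5 kPa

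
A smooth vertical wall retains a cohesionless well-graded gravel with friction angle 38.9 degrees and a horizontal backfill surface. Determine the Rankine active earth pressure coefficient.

0.229

K_a = (1 − sin φ)/(1 + sin φ) = (1 − sin 38.9°)/(1 + sin 38.9°) = 0.2285.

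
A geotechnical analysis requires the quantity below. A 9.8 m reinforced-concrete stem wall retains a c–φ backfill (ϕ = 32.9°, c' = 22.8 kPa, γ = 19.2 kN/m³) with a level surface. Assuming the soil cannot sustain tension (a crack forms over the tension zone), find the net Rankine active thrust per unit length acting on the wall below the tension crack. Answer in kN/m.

K_a = 0.2960; √K_a = 0.5441.
Tension-crack depth z_c = 2c/(γ√K_a) = 2×22.8/(19.2×0.5441) = 4.365 m.
σ_a at base = K_a γ H − 2c√K_a = 0.2960×19.2×9.8 − 2×22.8×0.5441 = 30.89 kPa.
P_a = ½ × 30.89 × (H − z_c) = 0.5×30.89×5.435 = 83.94 kN/m.

83.9 kN/m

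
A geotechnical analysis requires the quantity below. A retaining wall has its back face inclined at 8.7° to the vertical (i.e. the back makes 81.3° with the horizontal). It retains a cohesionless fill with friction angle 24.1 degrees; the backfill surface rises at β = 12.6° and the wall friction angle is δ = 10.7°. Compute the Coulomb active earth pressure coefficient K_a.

K_a = sin²(α+φ) / [sin²α · sin(α−δ) · (1 + √{sin(φ+δ)sin(φ−β) / (sin(α−δ)sin(α+β))})²].
With α = 81.3°, φ = 24.1°, δ = 10.7°, β = 12.6°: K_a = 0.5552.

0.555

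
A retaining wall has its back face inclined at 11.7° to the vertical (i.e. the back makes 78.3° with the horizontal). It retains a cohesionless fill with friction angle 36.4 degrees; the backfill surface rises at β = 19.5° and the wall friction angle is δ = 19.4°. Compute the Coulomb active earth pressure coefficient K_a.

0.428

K_a = sin²(α+φ) / [sin²α · sin(α−δ) · (1 + √{sin(φ+δ)sin(φ−β) / (sin(α−δ)sin(α+β))})²].
With α = 78.3°, φ = 36.4°, δ = 19.4°, β = 19.5°: K_a = 0.4281.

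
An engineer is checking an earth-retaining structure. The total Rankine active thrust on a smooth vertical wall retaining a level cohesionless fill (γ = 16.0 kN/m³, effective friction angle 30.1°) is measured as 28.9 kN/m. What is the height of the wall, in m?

K_a = 0.3320. P_a = ½ K_a γ H² ⇒ H = √(2P_a/(K_a γ)).
H = √(2×28.9/(0.3320×16.0)) = 3.299 m.

3.30 m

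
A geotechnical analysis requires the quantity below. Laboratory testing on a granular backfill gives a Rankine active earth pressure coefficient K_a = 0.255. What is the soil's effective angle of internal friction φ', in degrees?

36.4°

K_a = tan²(45° − φ/2) ⇒ 45° − φ/2 = arctan(√0.255) = 26.79°.
φ = 2(45° − 26.79°) = 36.41°.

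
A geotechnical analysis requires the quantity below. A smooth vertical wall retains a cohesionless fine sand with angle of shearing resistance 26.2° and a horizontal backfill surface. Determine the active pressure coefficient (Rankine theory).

0.387

K_a = (1 − sin φ)/(1 + sin φ) = (1 − sin 26.2°)/(1 + sin 26.2°) = 0.3874.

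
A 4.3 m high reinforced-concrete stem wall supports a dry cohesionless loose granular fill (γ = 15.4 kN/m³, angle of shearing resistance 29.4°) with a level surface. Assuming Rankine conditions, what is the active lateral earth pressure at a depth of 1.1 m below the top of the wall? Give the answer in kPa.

K_a = (1 − sin φ)/(1 + sin φ) = 0.3415.
σ_h = K_a γ z = 0.3415 × 15.4 × 1.1 = 5.784 kPa.

5.78 kPa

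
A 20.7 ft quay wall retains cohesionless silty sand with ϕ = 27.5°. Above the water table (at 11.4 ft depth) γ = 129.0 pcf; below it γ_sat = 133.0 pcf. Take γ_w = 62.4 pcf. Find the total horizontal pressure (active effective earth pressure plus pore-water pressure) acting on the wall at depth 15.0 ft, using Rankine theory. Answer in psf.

K_a = (1 − sin φ)/(1 + sin φ) = 0.3682.
γ' = 133.0 − 62.4 = 70.60 pcf.
Effective vertical stress at 15.0 ft: σ'_v = 129.0×11.4 + 70.60×3.60 = 1725 psf.
σ'_h = K_a σ'_v = 0.3682 × 1725 = 635.1 psf; u = γ_w × 3.60 = 224.6 psf.
Total σ_h = 635.1 + 224.6 = 859.7 psf.

860 psf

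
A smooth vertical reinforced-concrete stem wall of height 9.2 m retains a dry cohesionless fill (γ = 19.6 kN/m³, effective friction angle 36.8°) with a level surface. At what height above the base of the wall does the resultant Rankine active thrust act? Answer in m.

K_a = 0.2508.
The pressure distribution is triangular, so the resultant acts at H/3 above the base = 9.2/3 = 3.067 m.

3.07 m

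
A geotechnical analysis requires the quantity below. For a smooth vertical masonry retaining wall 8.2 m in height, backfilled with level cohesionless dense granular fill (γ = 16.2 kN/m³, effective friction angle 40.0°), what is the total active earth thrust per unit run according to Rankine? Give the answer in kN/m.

K_a = tan²(45° − φ/2) = 0.2174.
P_a = ½ K_a γ H² = 0.5 × 0.2174 × 16.2 × 8.2² = 118.4 kN/m.

118 kN/m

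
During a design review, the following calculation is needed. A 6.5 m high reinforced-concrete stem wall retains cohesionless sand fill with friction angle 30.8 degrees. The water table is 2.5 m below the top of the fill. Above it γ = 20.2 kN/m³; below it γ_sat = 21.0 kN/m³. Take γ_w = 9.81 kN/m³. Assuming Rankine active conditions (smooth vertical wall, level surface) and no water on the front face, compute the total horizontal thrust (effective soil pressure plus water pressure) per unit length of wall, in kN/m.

K_a = tan²(45° − φ/2) = 0.3227.
γ' = 21.0 − 9.81 = 11.19 kN/m³. Depth below WT = 4.0 m.
σ'_h at WT = K_a γ d_w = 16.30 kPa; at base = 16.30 + K_a γ' × 4.0 = 30.74 kPa.
P₁ (0–2.5 m) = ½×16.30×2.5 = 20.37. P₂ (2.5–6.5 m) = ½(16.30+30.74)×4.0 = 94.08.
P_w = ½ γ_w h₂² = 0.5×9.81×4.0² = 78.48. Total = 20.37+94.08+78.48 = 192.9 kN/m.

193 kN/m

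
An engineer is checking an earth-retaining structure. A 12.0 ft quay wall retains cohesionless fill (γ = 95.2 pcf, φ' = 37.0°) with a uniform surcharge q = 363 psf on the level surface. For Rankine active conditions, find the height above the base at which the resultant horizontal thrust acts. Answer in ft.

K_a = 0.2486.
Triangular part P₁ = ½K_aγH² = 1704 at H/3 = 4.000 ft; rectangular part P₂ = K_a q H = 1083 at H/2 = 6.000 ft.
ȳ = (P₁·4.000 + P₂·6.000)/(P₁+P₂) = 4.777 ft.

4.78 ft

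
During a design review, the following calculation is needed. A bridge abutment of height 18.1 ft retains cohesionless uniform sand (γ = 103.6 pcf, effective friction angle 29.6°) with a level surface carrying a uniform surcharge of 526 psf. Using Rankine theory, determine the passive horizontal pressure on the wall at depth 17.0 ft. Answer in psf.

K_p = (1 + sin φ)/(1 − sin φ) = 2.952.
σ_v = γz + q = 103.6 × 17.0 + 526 = 2287 psf.
σ_h = K_p σ_v = 2.952 × 2287 = 6752 psf.

6750 psf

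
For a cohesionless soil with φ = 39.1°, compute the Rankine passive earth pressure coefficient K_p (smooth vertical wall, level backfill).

K_p = (1 + sin φ)/(1 − sin φ) = tan²(45° + 39.1°/2) = 4.415.

4.42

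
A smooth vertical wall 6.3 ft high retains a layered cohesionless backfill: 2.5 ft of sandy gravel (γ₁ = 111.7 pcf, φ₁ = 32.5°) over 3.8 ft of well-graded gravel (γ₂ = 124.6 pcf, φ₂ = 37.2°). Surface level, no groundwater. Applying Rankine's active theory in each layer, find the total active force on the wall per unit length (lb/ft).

K_a1 = tan²(45°−32.5°/2) = 0.3010; K_a2 = tan²(45°−37.2°/2) = 0.2464.
Layer 1: σ at base = K_a1 γ₁ h₁ = 84.05 psf; P₁ = ½×84.05×2.5 = 105.1.
Layer 2: σ_v at top = γ₁h₁ = 279.2; σ_h top = K_a2×279.2 = 68.81; σ_h base = K_a2×(279.2+124.6×3.8) = 185.5.
P₂ = ½(68.81+185.5)×3.8 = 483.2. Total P_a = 105.1+483.2 = 588.2 lb/ft.

588 lb/ft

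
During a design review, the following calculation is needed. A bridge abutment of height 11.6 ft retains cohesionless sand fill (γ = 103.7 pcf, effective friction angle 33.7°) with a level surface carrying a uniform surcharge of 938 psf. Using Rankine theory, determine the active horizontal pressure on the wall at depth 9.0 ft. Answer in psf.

536 psf

K_a = (1 − sin φ)/(1 + sin φ) = 0.2863.
σ_v = γz + q = 103.7 × 9.0 + 938 = 1871 psf.
σ_h = K_a σ_v = 0.2863 × 1871 = 535.8 psf.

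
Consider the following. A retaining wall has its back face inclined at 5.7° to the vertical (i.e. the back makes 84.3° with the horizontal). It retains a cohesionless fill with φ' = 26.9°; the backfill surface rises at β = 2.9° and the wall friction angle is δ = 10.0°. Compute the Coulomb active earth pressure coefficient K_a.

K_a = sin²(α+φ) / [sin²α · sin(α−δ) · (1 + √{sin(φ+δ)sin(φ−β) / (sin(α−δ)sin(α+β))})²].
With α = 84.3°, φ = 26.9°, δ = 10.0°, β = 2.9°: K_a = 0.4032.

0.403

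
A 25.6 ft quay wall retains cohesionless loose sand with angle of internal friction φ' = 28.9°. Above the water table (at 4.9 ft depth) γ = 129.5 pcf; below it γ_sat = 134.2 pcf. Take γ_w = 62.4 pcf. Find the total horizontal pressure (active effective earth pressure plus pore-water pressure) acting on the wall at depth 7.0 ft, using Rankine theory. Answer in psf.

405 psf

K_a = (1 − sin φ)/(1 + sin φ) = 0.3484.
γ' = 134.2 − 62.4 = 71.80 pcf.
Effective vertical stress at 7.0 ft: σ'_v = 129.5×4.9 + 71.80×2.10 = 785.3 psf.
σ'_h = K_a σ'_v = 0.3484 × 785.3 = 273.6 psf; u = γ_w × 2.10 = 131.0 psf.
Total σ_h = 273.6 + 131.0 = 404.6 psf.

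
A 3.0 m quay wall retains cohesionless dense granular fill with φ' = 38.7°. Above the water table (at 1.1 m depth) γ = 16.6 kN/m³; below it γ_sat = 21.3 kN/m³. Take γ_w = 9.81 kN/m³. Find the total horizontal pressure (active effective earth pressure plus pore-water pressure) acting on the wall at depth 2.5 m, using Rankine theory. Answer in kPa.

K_a = (1 − sin φ)/(1 + sin φ) = 0.2306.
γ' = 21.3 − 9.81 = 11.49 kN/m³.
Effective vertical stress at 2.5 m: σ'_v = 16.6×1.1 + 11.49×1.40 = 34.35 kPa.
σ'_h = K_a σ'_v = 0.2306 × 34.35 = 7.920 kPa; u = γ_w × 1.40 = 13.73 kPa.
Total σ_h = 7.920 + 13.73 = 21.65 kPa.

21.7 kPa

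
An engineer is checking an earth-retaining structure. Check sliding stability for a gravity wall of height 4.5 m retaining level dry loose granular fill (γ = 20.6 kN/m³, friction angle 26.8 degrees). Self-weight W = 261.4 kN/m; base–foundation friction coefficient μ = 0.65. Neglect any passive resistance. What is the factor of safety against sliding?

2.15

K_a = tan²(45° − 26.8°/2) = 0.3785.
P_a = ½K_aγH² = 0.5×0.3785×20.6×4.5² = 78.94 kN/m, acting at H/3 = 1.500 m above the base.
FS_sliding = μW / P_a = 0.65×261.4 / 78.94 = 2.152.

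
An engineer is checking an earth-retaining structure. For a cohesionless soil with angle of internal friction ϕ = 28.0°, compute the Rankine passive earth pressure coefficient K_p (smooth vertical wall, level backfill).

K_p = (1 + sin φ)/(1 − sin φ) = tan²(45° + 28.0°/2) = 2.770.

2.77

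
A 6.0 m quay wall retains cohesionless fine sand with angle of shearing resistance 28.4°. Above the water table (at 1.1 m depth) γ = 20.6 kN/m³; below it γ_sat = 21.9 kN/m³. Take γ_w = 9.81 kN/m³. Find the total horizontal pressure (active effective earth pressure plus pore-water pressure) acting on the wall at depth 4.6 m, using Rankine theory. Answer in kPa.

K_a = (1 − sin φ)/(1 + sin φ) = 0.3554.
γ' = 21.9 − 9.81 = 12.09 kN/m³.
Effective vertical stress at 4.6 m: σ'_v = 20.6×1.1 + 12.09×3.50 = 64.97 kPa.
σ'_h = K_a σ'_v = 0.3554 × 64.97 = 23.09 kPa; u = γ_w × 3.50 = 34.34 kPa.
Total σ_h = 23.09 + 34.34 = 57.42 kPa.

57.4 kPa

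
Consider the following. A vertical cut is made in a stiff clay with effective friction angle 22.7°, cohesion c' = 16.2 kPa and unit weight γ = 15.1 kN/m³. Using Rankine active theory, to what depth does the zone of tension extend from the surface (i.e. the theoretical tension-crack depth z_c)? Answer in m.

3.22 m

K_a = tan²(45° − 22.7°/2) = 0.4431; √K_a = 0.6657.
The active pressure is zero where K_a γ z = 2c√K_a, so z_c = 2c/(γ√K_a) = 2×16.2/(15.1×0.6657) = 3.223 m.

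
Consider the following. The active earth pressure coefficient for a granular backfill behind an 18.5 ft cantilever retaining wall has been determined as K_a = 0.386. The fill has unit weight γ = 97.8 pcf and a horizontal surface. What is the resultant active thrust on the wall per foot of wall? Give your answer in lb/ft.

P = ½ K_a γ H² = 0.5 × 0.386 × 97.8 × 18.5² = 6460 lb/ft.

6460 lb/ft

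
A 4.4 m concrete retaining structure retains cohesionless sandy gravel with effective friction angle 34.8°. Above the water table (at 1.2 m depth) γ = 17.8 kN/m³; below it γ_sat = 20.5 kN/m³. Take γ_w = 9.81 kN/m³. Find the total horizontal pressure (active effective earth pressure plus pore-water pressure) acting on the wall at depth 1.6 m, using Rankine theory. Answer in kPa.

10.9 kPa

K_a = (1 − sin φ)/(1 + sin φ) = 0.2733.
γ' = 20.5 − 9.81 = 10.69 kN/m³.
Effective vertical stress at 1.6 m: σ'_v = 17.8×1.2 + 10.69×0.400 = 25.64 kPa.
σ'_h = K_a σ'_v = 0.2733 × 25.64 = 7.006 kPa; u = γ_w × 0.400 = 3.924 kPa.
Total σ_h = 7.006 + 3.924 = 10.93 kPa.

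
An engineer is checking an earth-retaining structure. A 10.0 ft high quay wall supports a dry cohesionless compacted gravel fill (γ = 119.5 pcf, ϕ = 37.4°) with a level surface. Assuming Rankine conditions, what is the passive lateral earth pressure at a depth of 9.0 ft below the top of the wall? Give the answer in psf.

4400 psf

K_p = (1 + sin φ)/(1 − sin φ) = 4.094.
σ_h = K_p γ z = 4.094 × 119.5 × 9.0 = 4403 psf.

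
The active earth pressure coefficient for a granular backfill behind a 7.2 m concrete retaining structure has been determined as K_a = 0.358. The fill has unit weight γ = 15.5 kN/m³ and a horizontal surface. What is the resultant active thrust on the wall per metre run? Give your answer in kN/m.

P = ½ K_a γ H² = 0.5 × 0.358 × 15.5 × 7.2² = 143.8 kN/m.

144 kN/m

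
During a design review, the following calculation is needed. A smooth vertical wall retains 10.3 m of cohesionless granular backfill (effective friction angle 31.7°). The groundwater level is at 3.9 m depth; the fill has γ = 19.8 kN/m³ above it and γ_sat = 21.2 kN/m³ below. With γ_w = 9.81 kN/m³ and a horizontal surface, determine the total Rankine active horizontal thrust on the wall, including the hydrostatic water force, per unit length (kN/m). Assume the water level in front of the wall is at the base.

474 kN/m

K_a = tan²(45° − φ/2) = 0.3111.
γ' = 21.2 − 9.81 = 11.39 kN/m³. Depth below WT = 6.4 m.
σ'_h at WT = K_a γ d_w = 24.02 kPa; at base = 24.02 + K_a γ' × 6.4 = 46.70 kPa.
P₁ (0–3.9 m) = ½×24.02×3.9 = 46.84. P₂ (3.9–10.3 m) = ½(24.02+46.70)×6.4 = 226.3.
P_w = ½ γ_w h₂² = 0.5×9.81×6.4² = 200.9. Total = 46.84+226.3+200.9 = 474.0 kN/m.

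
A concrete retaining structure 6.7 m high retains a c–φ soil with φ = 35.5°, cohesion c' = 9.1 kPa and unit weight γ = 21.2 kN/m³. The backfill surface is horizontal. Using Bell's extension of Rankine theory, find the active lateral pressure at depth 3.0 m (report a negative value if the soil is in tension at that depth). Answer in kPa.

K_a = (1 − sin φ)/(1 + sin φ) = 0.2653.
σ_a = K_a γ z − 2c√K_a = 0.2653×21.2×3.0 − 2×9.1×0.5150 = 7.497 kPa.

7.50 kPa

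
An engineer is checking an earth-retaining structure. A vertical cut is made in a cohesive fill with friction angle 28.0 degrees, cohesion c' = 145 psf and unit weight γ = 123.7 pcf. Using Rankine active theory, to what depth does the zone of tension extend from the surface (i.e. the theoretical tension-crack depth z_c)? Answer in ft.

K_a = tan²(45° − 28.0°/2) = 0.3610; √K_a = 0.6009.
The active pressure is zero where K_a γ z = 2c√K_a, so z_c = 2c/(γ√K_a) = 2×145/(123.7×0.6009) = 3.902 ft.

3.90 ft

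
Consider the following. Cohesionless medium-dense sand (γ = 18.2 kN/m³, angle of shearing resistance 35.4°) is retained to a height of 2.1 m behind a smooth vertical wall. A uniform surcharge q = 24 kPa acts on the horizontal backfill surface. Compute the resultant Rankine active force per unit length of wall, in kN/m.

24.1 kN/m

K_a = tan²(45° − φ/2) = 0.2664.
Soil triangle: ½ K_a γ H² = 0.5×0.2664×18.2×2.1² = 10.69 kN/m.
Surcharge rectangle: K_a q H = 0.2664×24×2.1 = 13.43 kN/m.
Total = 10.69 + 13.43 = 24.12 kN/m.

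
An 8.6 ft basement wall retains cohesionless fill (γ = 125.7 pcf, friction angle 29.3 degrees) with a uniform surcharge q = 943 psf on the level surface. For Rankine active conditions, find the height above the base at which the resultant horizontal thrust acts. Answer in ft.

K_a = 0.3428.
Triangular part P₁ = ½K_aγH² = 1594 at H/3 = 2.867 ft; rectangular part P₂ = K_a q H = 2780 at H/2 = 4.300 ft.
ȳ = (P₁·2.867 + P₂·4.300)/(P₁+P₂) = 3.778 ft.

3.78 ft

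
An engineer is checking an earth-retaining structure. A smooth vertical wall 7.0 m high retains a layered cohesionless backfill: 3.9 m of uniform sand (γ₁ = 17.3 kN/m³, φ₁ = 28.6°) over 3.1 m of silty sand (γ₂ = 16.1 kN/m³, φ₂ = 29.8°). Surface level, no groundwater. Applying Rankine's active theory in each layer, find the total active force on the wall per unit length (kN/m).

K_a1 = tan²(45°−28.6°/2) = 0.3525; K_a2 = tan²(45°−29.8°/2) = 0.3360.
Layer 1: σ at base = K_a1 γ₁ h₁ = 23.79 kPa; P₁ = ½×23.79×3.9 = 46.38.
Layer 2: σ_v at top = γ₁h₁ = 67.47; σ_h top = K_a2×67.47 = 22.67; σ_h base = K_a2×(67.47+16.1×3.1) = 39.44.
P₂ = ½(22.67+39.44)×3.1 = 96.28. Total P_a = 46.38+96.28 = 142.7 kN/m.

143 kN/m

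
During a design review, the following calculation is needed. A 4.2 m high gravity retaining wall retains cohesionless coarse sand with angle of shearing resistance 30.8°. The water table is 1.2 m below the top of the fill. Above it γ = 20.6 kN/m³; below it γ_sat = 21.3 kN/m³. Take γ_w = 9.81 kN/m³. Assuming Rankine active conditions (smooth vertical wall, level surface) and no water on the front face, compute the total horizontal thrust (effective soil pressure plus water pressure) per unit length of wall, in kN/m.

89.5 kN/m

K_a = tan²(45° − φ/2) = 0.3227.
γ' = 21.3 − 9.81 = 11.49 kN/m³. Depth below WT = 3.0 m.
σ'_h at WT = K_a γ d_w = 7.977 kPa; at base = 7.977 + K_a γ' × 3.0 = 19.10 kPa.
P₁ (0–1.2 m) = ½×7.977×1.2 = 4.786. P₂ (1.2–4.2 m) = ½(7.977+19.10)×3.0 = 40.62.
P_w = ½ γ_w h₂² = 0.5×9.81×3.0² = 44.14. Total = 4.786+40.62+44.14 = 89.55 kN/m.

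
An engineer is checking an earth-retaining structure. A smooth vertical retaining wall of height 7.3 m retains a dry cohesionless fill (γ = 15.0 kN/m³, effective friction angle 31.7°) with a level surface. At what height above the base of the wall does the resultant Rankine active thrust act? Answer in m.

2.43 m

K_a = 0.3111.
The pressure distribution is triangular, so the resultant acts at H/3 above the base = 7.3/3 = 2.433 m.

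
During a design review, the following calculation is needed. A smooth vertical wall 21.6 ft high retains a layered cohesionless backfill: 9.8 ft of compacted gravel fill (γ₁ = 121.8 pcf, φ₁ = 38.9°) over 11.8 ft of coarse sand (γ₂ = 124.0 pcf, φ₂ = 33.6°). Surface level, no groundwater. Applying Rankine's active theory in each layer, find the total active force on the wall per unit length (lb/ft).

7870 lb/ft

K_a1 = tan²(45°−38.9°/2) = 0.2285; K_a2 = tan²(45°−33.6°/2) = 0.2875.
Layer 1: σ at base = K_a1 γ₁ h₁ = 272.8 psf; P₁ = ½×272.8×9.8 = 1337.
Layer 2: σ_v at top = γ₁h₁ = 1194; σ_h top = K_a2×1194 = 343.2; σ_h base = K_a2×(1194+124.0×11.8) = 763.9.
P₂ = ½(343.2+763.9)×11.8 = 6531. Total P_a = 1337+6531 = 7868 lb/ft.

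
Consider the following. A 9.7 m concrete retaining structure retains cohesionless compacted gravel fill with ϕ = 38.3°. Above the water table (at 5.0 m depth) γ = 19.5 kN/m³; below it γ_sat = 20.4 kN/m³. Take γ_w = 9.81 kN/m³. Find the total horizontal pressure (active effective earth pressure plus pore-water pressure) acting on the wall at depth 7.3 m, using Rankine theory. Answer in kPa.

51.2 kPa

K_a = (1 − sin φ)/(1 + sin φ) = 0.2347.
γ' = 20.4 − 9.81 = 10.59 kN/m³.
Effective vertical stress at 7.3 m: σ'_v = 19.5×5.0 + 10.59×2.30 = 121.9 kPa.
σ'_h = K_a σ'_v = 0.2347 × 121.9 = 28.60 kPa; u = γ_w × 2.30 = 22.56 kPa.
Total σ_h = 28.60 + 22.56 = 51.17 kPa.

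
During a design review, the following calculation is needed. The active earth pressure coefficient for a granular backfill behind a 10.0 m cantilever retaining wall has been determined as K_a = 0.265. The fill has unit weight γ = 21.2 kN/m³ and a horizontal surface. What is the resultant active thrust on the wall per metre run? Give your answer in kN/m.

281 kN/m

P = ½ K_a γ H² = 0.5 × 0.265 × 21.2 × 10.0² = 280.9 kN/m.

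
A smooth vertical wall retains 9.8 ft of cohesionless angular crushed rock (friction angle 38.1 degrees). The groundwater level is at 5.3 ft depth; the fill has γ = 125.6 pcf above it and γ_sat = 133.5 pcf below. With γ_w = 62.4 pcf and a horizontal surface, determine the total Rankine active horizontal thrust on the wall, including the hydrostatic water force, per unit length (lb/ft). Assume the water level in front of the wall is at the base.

1930 lb/ft

K_a = tan²(45° − φ/2) = 0.2368.
γ' = 133.5 − 62.4 = 71.10 pcf. Depth below WT = 4.5 ft.
σ'_h at WT = K_a γ d_w = 157.7 psf; at base = 157.7 + K_a γ' × 4.5 = 233.4 psf.
P₁ (0–5.3 ft) = ½×157.7×5.3 = 417.8. P₂ (5.3–9.8 ft) = ½(157.7+233.4)×4.5 = 879.9.
P_w = ½ γ_w h₂² = 0.5×62.4×4.5² = 631.8. Total = 417.8+879.9+631.8 = 1930 lb/ft.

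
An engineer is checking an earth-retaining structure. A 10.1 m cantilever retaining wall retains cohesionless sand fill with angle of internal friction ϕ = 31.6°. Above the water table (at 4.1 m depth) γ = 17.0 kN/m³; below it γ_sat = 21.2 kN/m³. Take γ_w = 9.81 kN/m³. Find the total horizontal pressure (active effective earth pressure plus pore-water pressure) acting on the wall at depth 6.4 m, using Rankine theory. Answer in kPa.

K_a = (1 − sin φ)/(1 + sin φ) = 0.3123.
γ' = 21.2 − 9.81 = 11.39 kN/m³.
Effective vertical stress at 6.4 m: σ'_v = 17.0×4.1 + 11.39×2.30 = 95.90 kPa.
σ'_h = K_a σ'_v = 0.3123 × 95.90 = 29.95 kPa; u = γ_w × 2.30 = 22.56 kPa.
Total σ_h = 29.95 + 22.56 = 52.52 kPa.

52.5 kPa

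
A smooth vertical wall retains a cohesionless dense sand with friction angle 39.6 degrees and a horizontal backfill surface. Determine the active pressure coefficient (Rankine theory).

0.221

K_a = (1 − sin φ)/(1 + sin φ) = (1 − sin 39.6°)/(1 + sin 39.6°) = 0.2214.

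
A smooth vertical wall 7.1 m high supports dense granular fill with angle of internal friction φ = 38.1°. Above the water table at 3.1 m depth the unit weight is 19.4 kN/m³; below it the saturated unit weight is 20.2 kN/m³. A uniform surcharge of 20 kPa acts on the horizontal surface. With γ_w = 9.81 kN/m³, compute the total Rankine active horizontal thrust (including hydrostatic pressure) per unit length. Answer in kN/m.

K_a = tan²(45° − φ/2) = 0.2368.
γ' = 20.2 − 9.81 = 10.39 kN/m³. h₂ = H − d_w = 4.0 m.
σ'_h: at surface K_a·q = 4.737; at WT K_a(q+γd_w) = 18.98; at base K_a(q+γd_w+γ'h₂) = 28.82 kPa.
P₁ = ½(4.737+18.98)×3.1 = 36.76; P₂ = ½(18.98+28.82)×4.0 = 95.60; P_w = ½γ_w h₂² = 78.48.
Total = 36.76+95.60+78.48 = 210.8 kN/m.

211 kN/m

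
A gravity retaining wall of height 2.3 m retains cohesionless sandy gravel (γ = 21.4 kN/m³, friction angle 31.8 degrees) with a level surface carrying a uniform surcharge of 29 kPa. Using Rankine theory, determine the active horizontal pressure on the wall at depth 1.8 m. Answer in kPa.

20.9 kPa

K_a = (1 − sin φ)/(1 + sin φ) = 0.3098.
σ_v = γz + q = 21.4 × 1.8 + 29 = 67.52 kPa.
σ_h = K_a σ_v = 0.3098 × 67.52 = 20.92 kPa.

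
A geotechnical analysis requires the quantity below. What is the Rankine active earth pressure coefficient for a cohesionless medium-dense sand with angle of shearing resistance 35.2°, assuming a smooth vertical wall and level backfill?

0.269

K_a = tan²(45° − φ/2) = tan²(27.40°) = 0.2687.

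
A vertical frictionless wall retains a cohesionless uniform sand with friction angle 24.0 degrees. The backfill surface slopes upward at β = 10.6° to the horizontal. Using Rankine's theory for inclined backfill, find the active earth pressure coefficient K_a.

K_a = cos β · (cos β − √(cos²β − cos²φ)) / (cos β + √(cos²β − cos²φ)).
cos β = 0.9829, cos φ = 0.9135, √(cos²β − cos²φ) = 0.3628.
K_a = 0.9829 × (0.9829 − 0.3628)/(0.9829 + 0.3628) = 0.4530.

0.453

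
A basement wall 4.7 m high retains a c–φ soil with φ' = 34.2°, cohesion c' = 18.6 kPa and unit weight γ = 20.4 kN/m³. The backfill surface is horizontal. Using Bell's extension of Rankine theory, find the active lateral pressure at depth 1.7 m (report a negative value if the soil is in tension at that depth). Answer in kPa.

K_a = (1 − sin φ)/(1 + sin φ) = 0.2803.
σ_a = K_a γ z − 2c√K_a = 0.2803×20.4×1.7 − 2×18.6×0.5295 = -9.974 kPa.

-9.97 kPa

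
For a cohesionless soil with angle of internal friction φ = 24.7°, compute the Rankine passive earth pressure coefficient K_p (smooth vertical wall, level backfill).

2.44

K_p = (1 + sin φ)/(1 − sin φ) = tan²(45° + 24.7°/2) = 2.436.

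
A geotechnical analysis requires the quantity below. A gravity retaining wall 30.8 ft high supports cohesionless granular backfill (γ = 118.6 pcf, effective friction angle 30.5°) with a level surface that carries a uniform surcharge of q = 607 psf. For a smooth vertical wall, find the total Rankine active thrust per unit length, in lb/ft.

K_a = tan²(45° − φ/2) = 0.3267.
Soil triangle: ½ K_a γ H² = 0.5×0.3267×118.6×30.8² = 18380 lb/ft.
Surcharge rectangle: K_a q H = 0.3267×607×30.8 = 6107 lb/ft.
Total = 18380 + 6107 = 24480 lb/ft.

24500 lb/ft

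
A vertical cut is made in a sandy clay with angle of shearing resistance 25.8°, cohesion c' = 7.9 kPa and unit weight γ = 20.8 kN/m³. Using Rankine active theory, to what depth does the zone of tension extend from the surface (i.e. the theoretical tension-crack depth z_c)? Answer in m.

K_a = tan²(45° − 25.8°/2) = 0.3935; √K_a = 0.6273.
The active pressure is zero where K_a γ z = 2c√K_a, so z_c = 2c/(γ√K_a) = 2×7.9/(20.8×0.6273) = 1.211 m.

1.21 m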